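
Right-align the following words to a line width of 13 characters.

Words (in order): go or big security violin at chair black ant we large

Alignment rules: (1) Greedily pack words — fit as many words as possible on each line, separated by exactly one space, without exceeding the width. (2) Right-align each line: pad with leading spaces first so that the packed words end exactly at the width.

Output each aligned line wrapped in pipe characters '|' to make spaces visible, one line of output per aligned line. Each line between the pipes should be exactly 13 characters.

Answer: |    go or big|
|     security|
|    violin at|
|  chair black|
| ant we large|

Derivation:
Line 1: ['go', 'or', 'big'] (min_width=9, slack=4)
Line 2: ['security'] (min_width=8, slack=5)
Line 3: ['violin', 'at'] (min_width=9, slack=4)
Line 4: ['chair', 'black'] (min_width=11, slack=2)
Line 5: ['ant', 'we', 'large'] (min_width=12, slack=1)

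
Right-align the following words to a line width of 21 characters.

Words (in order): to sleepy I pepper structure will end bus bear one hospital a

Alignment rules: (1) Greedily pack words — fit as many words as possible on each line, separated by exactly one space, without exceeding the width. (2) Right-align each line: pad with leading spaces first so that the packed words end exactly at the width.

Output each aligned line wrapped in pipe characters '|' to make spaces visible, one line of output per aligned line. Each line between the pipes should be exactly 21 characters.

Line 1: ['to', 'sleepy', 'I', 'pepper'] (min_width=18, slack=3)
Line 2: ['structure', 'will', 'end'] (min_width=18, slack=3)
Line 3: ['bus', 'bear', 'one', 'hospital'] (min_width=21, slack=0)
Line 4: ['a'] (min_width=1, slack=20)

Answer: |   to sleepy I pepper|
|   structure will end|
|bus bear one hospital|
|                    a|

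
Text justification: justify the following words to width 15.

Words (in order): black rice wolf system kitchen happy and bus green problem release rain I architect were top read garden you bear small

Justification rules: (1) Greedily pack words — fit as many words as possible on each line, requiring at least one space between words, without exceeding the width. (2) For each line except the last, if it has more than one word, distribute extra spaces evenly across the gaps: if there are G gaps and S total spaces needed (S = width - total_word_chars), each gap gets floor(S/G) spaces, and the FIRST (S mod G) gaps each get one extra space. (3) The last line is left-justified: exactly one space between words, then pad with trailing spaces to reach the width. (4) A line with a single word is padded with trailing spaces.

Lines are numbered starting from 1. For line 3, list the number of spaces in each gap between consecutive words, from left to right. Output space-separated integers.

Answer: 2 2

Derivation:
Line 1: ['black', 'rice', 'wolf'] (min_width=15, slack=0)
Line 2: ['system', 'kitchen'] (min_width=14, slack=1)
Line 3: ['happy', 'and', 'bus'] (min_width=13, slack=2)
Line 4: ['green', 'problem'] (min_width=13, slack=2)
Line 5: ['release', 'rain', 'I'] (min_width=14, slack=1)
Line 6: ['architect', 'were'] (min_width=14, slack=1)
Line 7: ['top', 'read', 'garden'] (min_width=15, slack=0)
Line 8: ['you', 'bear', 'small'] (min_width=14, slack=1)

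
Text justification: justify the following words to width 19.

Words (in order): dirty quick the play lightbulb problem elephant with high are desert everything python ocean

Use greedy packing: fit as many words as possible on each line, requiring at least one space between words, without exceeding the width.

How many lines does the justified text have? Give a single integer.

Answer: 6

Derivation:
Line 1: ['dirty', 'quick', 'the'] (min_width=15, slack=4)
Line 2: ['play', 'lightbulb'] (min_width=14, slack=5)
Line 3: ['problem', 'elephant'] (min_width=16, slack=3)
Line 4: ['with', 'high', 'are'] (min_width=13, slack=6)
Line 5: ['desert', 'everything'] (min_width=17, slack=2)
Line 6: ['python', 'ocean'] (min_width=12, slack=7)
Total lines: 6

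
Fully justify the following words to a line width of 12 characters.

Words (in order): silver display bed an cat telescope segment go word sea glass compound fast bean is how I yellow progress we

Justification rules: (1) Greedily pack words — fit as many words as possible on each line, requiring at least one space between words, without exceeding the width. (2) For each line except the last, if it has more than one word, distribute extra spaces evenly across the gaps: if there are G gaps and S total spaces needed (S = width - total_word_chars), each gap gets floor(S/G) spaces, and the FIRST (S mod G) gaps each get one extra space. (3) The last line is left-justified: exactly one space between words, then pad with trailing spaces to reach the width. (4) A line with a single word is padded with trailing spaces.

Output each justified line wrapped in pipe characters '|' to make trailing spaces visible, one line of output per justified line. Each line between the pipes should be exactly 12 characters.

Answer: |silver      |
|display  bed|
|an       cat|
|telescope   |
|segment   go|
|word     sea|
|glass       |
|compound    |
|fast bean is|
|how I yellow|
|progress we |

Derivation:
Line 1: ['silver'] (min_width=6, slack=6)
Line 2: ['display', 'bed'] (min_width=11, slack=1)
Line 3: ['an', 'cat'] (min_width=6, slack=6)
Line 4: ['telescope'] (min_width=9, slack=3)
Line 5: ['segment', 'go'] (min_width=10, slack=2)
Line 6: ['word', 'sea'] (min_width=8, slack=4)
Line 7: ['glass'] (min_width=5, slack=7)
Line 8: ['compound'] (min_width=8, slack=4)
Line 9: ['fast', 'bean', 'is'] (min_width=12, slack=0)
Line 10: ['how', 'I', 'yellow'] (min_width=12, slack=0)
Line 11: ['progress', 'we'] (min_width=11, slack=1)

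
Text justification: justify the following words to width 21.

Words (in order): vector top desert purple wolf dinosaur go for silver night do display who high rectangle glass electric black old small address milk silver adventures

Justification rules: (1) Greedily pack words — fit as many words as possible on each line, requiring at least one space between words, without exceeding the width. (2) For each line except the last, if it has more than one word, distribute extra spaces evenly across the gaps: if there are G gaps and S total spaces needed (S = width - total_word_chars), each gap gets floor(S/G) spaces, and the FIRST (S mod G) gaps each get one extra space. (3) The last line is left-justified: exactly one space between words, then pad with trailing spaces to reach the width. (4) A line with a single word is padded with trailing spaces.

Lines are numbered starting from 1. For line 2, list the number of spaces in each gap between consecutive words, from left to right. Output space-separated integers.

Answer: 2 1

Derivation:
Line 1: ['vector', 'top', 'desert'] (min_width=17, slack=4)
Line 2: ['purple', 'wolf', 'dinosaur'] (min_width=20, slack=1)
Line 3: ['go', 'for', 'silver', 'night'] (min_width=19, slack=2)
Line 4: ['do', 'display', 'who', 'high'] (min_width=19, slack=2)
Line 5: ['rectangle', 'glass'] (min_width=15, slack=6)
Line 6: ['electric', 'black', 'old'] (min_width=18, slack=3)
Line 7: ['small', 'address', 'milk'] (min_width=18, slack=3)
Line 8: ['silver', 'adventures'] (min_width=17, slack=4)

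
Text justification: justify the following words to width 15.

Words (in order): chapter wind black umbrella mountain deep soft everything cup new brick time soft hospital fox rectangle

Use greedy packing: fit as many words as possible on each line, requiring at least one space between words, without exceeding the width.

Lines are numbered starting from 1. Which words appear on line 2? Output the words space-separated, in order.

Answer: black umbrella

Derivation:
Line 1: ['chapter', 'wind'] (min_width=12, slack=3)
Line 2: ['black', 'umbrella'] (min_width=14, slack=1)
Line 3: ['mountain', 'deep'] (min_width=13, slack=2)
Line 4: ['soft', 'everything'] (min_width=15, slack=0)
Line 5: ['cup', 'new', 'brick'] (min_width=13, slack=2)
Line 6: ['time', 'soft'] (min_width=9, slack=6)
Line 7: ['hospital', 'fox'] (min_width=12, slack=3)
Line 8: ['rectangle'] (min_width=9, slack=6)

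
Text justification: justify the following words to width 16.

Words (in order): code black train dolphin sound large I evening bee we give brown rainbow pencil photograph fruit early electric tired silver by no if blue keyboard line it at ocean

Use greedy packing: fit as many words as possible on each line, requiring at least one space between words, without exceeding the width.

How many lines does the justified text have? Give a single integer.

Line 1: ['code', 'black', 'train'] (min_width=16, slack=0)
Line 2: ['dolphin', 'sound'] (min_width=13, slack=3)
Line 3: ['large', 'I', 'evening'] (min_width=15, slack=1)
Line 4: ['bee', 'we', 'give'] (min_width=11, slack=5)
Line 5: ['brown', 'rainbow'] (min_width=13, slack=3)
Line 6: ['pencil'] (min_width=6, slack=10)
Line 7: ['photograph', 'fruit'] (min_width=16, slack=0)
Line 8: ['early', 'electric'] (min_width=14, slack=2)
Line 9: ['tired', 'silver', 'by'] (min_width=15, slack=1)
Line 10: ['no', 'if', 'blue'] (min_width=10, slack=6)
Line 11: ['keyboard', 'line', 'it'] (min_width=16, slack=0)
Line 12: ['at', 'ocean'] (min_width=8, slack=8)
Total lines: 12

Answer: 12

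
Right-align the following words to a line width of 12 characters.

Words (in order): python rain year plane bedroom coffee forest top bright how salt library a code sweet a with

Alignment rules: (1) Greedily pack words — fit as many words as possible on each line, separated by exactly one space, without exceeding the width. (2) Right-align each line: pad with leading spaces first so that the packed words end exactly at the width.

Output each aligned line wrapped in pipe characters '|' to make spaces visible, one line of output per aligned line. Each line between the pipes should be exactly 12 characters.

Answer: | python rain|
|  year plane|
|     bedroom|
|      coffee|
|  forest top|
|  bright how|
|salt library|
|a code sweet|
|      a with|

Derivation:
Line 1: ['python', 'rain'] (min_width=11, slack=1)
Line 2: ['year', 'plane'] (min_width=10, slack=2)
Line 3: ['bedroom'] (min_width=7, slack=5)
Line 4: ['coffee'] (min_width=6, slack=6)
Line 5: ['forest', 'top'] (min_width=10, slack=2)
Line 6: ['bright', 'how'] (min_width=10, slack=2)
Line 7: ['salt', 'library'] (min_width=12, slack=0)
Line 8: ['a', 'code', 'sweet'] (min_width=12, slack=0)
Line 9: ['a', 'with'] (min_width=6, slack=6)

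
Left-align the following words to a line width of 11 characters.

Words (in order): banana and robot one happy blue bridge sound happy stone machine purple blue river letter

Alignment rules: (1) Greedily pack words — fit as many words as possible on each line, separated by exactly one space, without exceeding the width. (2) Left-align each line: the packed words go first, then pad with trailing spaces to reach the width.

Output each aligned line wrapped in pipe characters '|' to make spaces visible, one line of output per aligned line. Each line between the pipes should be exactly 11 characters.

Line 1: ['banana', 'and'] (min_width=10, slack=1)
Line 2: ['robot', 'one'] (min_width=9, slack=2)
Line 3: ['happy', 'blue'] (min_width=10, slack=1)
Line 4: ['bridge'] (min_width=6, slack=5)
Line 5: ['sound', 'happy'] (min_width=11, slack=0)
Line 6: ['stone'] (min_width=5, slack=6)
Line 7: ['machine'] (min_width=7, slack=4)
Line 8: ['purple', 'blue'] (min_width=11, slack=0)
Line 9: ['river'] (min_width=5, slack=6)
Line 10: ['letter'] (min_width=6, slack=5)

Answer: |banana and |
|robot one  |
|happy blue |
|bridge     |
|sound happy|
|stone      |
|machine    |
|purple blue|
|river      |
|letter     |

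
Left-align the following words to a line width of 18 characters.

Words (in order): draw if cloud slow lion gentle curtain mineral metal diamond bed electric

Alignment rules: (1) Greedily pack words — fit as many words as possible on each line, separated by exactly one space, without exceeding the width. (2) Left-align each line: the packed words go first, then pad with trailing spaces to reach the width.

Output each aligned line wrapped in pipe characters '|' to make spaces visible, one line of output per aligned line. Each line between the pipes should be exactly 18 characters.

Answer: |draw if cloud slow|
|lion gentle       |
|curtain mineral   |
|metal diamond bed |
|electric          |

Derivation:
Line 1: ['draw', 'if', 'cloud', 'slow'] (min_width=18, slack=0)
Line 2: ['lion', 'gentle'] (min_width=11, slack=7)
Line 3: ['curtain', 'mineral'] (min_width=15, slack=3)
Line 4: ['metal', 'diamond', 'bed'] (min_width=17, slack=1)
Line 5: ['electric'] (min_width=8, slack=10)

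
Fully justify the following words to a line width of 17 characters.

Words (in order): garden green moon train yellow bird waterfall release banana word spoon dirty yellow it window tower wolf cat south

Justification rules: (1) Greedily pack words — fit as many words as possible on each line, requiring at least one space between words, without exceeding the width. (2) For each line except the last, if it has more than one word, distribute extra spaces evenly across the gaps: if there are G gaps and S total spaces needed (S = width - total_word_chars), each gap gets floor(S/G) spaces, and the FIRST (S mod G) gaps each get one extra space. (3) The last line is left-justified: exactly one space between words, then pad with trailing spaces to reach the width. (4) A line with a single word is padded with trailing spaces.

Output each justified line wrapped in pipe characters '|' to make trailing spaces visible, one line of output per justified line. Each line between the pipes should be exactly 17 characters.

Line 1: ['garden', 'green', 'moon'] (min_width=17, slack=0)
Line 2: ['train', 'yellow', 'bird'] (min_width=17, slack=0)
Line 3: ['waterfall', 'release'] (min_width=17, slack=0)
Line 4: ['banana', 'word', 'spoon'] (min_width=17, slack=0)
Line 5: ['dirty', 'yellow', 'it'] (min_width=15, slack=2)
Line 6: ['window', 'tower', 'wolf'] (min_width=17, slack=0)
Line 7: ['cat', 'south'] (min_width=9, slack=8)

Answer: |garden green moon|
|train yellow bird|
|waterfall release|
|banana word spoon|
|dirty  yellow  it|
|window tower wolf|
|cat south        |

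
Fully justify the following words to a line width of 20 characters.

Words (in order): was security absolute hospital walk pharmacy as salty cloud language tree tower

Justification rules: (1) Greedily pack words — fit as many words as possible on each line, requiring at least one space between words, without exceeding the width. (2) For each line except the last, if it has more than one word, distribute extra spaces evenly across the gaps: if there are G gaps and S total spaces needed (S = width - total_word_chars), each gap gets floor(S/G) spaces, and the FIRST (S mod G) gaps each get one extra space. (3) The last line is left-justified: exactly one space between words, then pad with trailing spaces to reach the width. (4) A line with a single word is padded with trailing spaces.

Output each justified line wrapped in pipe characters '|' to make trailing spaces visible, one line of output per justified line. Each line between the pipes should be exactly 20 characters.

Line 1: ['was', 'security'] (min_width=12, slack=8)
Line 2: ['absolute', 'hospital'] (min_width=17, slack=3)
Line 3: ['walk', 'pharmacy', 'as'] (min_width=16, slack=4)
Line 4: ['salty', 'cloud', 'language'] (min_width=20, slack=0)
Line 5: ['tree', 'tower'] (min_width=10, slack=10)

Answer: |was         security|
|absolute    hospital|
|walk   pharmacy   as|
|salty cloud language|
|tree tower          |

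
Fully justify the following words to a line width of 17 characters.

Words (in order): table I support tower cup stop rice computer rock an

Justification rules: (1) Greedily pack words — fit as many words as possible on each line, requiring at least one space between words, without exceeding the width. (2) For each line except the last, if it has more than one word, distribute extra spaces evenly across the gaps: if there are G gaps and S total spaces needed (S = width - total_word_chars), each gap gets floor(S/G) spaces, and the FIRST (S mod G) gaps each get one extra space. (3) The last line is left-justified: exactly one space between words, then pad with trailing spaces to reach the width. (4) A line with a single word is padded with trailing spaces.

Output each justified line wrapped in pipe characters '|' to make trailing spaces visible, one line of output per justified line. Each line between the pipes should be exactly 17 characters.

Answer: |table  I  support|
|tower   cup  stop|
|rice     computer|
|rock an          |

Derivation:
Line 1: ['table', 'I', 'support'] (min_width=15, slack=2)
Line 2: ['tower', 'cup', 'stop'] (min_width=14, slack=3)
Line 3: ['rice', 'computer'] (min_width=13, slack=4)
Line 4: ['rock', 'an'] (min_width=7, slack=10)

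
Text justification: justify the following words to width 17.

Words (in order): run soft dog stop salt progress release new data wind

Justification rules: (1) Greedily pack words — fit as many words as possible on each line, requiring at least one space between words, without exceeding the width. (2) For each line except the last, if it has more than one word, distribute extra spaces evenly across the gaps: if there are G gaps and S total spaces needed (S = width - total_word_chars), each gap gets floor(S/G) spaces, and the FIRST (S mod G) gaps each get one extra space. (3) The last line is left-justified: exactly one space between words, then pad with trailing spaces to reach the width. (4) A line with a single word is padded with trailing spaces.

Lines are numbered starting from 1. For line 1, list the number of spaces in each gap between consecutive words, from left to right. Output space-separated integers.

Answer: 1 1 1

Derivation:
Line 1: ['run', 'soft', 'dog', 'stop'] (min_width=17, slack=0)
Line 2: ['salt', 'progress'] (min_width=13, slack=4)
Line 3: ['release', 'new', 'data'] (min_width=16, slack=1)
Line 4: ['wind'] (min_width=4, slack=13)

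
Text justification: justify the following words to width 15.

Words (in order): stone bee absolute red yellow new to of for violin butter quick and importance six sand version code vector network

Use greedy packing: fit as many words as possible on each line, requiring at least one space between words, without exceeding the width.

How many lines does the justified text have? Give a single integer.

Line 1: ['stone', 'bee'] (min_width=9, slack=6)
Line 2: ['absolute', 'red'] (min_width=12, slack=3)
Line 3: ['yellow', 'new', 'to'] (min_width=13, slack=2)
Line 4: ['of', 'for', 'violin'] (min_width=13, slack=2)
Line 5: ['butter', 'quick'] (min_width=12, slack=3)
Line 6: ['and', 'importance'] (min_width=14, slack=1)
Line 7: ['six', 'sand'] (min_width=8, slack=7)
Line 8: ['version', 'code'] (min_width=12, slack=3)
Line 9: ['vector', 'network'] (min_width=14, slack=1)
Total lines: 9

Answer: 9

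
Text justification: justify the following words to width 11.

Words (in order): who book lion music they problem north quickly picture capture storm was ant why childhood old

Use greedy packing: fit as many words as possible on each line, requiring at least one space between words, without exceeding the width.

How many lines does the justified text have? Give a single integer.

Line 1: ['who', 'book'] (min_width=8, slack=3)
Line 2: ['lion', 'music'] (min_width=10, slack=1)
Line 3: ['they'] (min_width=4, slack=7)
Line 4: ['problem'] (min_width=7, slack=4)
Line 5: ['north'] (min_width=5, slack=6)
Line 6: ['quickly'] (min_width=7, slack=4)
Line 7: ['picture'] (min_width=7, slack=4)
Line 8: ['capture'] (min_width=7, slack=4)
Line 9: ['storm', 'was'] (min_width=9, slack=2)
Line 10: ['ant', 'why'] (min_width=7, slack=4)
Line 11: ['childhood'] (min_width=9, slack=2)
Line 12: ['old'] (min_width=3, slack=8)
Total lines: 12

Answer: 12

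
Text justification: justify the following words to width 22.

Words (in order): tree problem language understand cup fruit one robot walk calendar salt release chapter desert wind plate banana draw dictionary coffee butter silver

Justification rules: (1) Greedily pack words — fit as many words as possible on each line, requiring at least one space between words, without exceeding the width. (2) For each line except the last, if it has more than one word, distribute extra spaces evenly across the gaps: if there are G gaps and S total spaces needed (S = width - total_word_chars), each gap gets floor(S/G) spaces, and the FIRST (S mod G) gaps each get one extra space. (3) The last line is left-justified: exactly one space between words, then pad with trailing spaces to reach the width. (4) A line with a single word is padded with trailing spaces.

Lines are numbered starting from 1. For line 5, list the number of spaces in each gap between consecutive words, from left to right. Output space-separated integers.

Line 1: ['tree', 'problem', 'language'] (min_width=21, slack=1)
Line 2: ['understand', 'cup', 'fruit'] (min_width=20, slack=2)
Line 3: ['one', 'robot', 'walk'] (min_width=14, slack=8)
Line 4: ['calendar', 'salt', 'release'] (min_width=21, slack=1)
Line 5: ['chapter', 'desert', 'wind'] (min_width=19, slack=3)
Line 6: ['plate', 'banana', 'draw'] (min_width=17, slack=5)
Line 7: ['dictionary', 'coffee'] (min_width=17, slack=5)
Line 8: ['butter', 'silver'] (min_width=13, slack=9)

Answer: 3 2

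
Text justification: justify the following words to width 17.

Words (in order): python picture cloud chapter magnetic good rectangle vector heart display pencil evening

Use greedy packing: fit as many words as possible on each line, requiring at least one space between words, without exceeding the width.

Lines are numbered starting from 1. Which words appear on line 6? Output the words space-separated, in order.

Line 1: ['python', 'picture'] (min_width=14, slack=3)
Line 2: ['cloud', 'chapter'] (min_width=13, slack=4)
Line 3: ['magnetic', 'good'] (min_width=13, slack=4)
Line 4: ['rectangle', 'vector'] (min_width=16, slack=1)
Line 5: ['heart', 'display'] (min_width=13, slack=4)
Line 6: ['pencil', 'evening'] (min_width=14, slack=3)

Answer: pencil evening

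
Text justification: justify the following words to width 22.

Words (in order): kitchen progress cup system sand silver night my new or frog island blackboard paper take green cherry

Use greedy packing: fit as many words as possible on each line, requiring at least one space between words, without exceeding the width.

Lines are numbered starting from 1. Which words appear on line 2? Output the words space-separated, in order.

Line 1: ['kitchen', 'progress', 'cup'] (min_width=20, slack=2)
Line 2: ['system', 'sand', 'silver'] (min_width=18, slack=4)
Line 3: ['night', 'my', 'new', 'or', 'frog'] (min_width=20, slack=2)
Line 4: ['island', 'blackboard'] (min_width=17, slack=5)
Line 5: ['paper', 'take', 'green'] (min_width=16, slack=6)
Line 6: ['cherry'] (min_width=6, slack=16)

Answer: system sand silver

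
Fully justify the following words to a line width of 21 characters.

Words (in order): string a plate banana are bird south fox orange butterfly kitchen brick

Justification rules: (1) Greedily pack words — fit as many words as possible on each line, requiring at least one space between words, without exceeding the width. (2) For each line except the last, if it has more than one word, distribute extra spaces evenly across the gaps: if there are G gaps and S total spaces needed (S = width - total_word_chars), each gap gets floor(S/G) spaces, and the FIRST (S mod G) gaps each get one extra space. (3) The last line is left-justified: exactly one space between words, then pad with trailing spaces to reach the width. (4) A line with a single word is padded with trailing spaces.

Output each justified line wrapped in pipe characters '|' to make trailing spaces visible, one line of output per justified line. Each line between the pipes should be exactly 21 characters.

Line 1: ['string', 'a', 'plate', 'banana'] (min_width=21, slack=0)
Line 2: ['are', 'bird', 'south', 'fox'] (min_width=18, slack=3)
Line 3: ['orange', 'butterfly'] (min_width=16, slack=5)
Line 4: ['kitchen', 'brick'] (min_width=13, slack=8)

Answer: |string a plate banana|
|are  bird  south  fox|
|orange      butterfly|
|kitchen brick        |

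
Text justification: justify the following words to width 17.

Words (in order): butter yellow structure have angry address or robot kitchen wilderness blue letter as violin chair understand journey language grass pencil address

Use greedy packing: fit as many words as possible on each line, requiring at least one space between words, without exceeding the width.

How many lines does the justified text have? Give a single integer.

Answer: 10

Derivation:
Line 1: ['butter', 'yellow'] (min_width=13, slack=4)
Line 2: ['structure', 'have'] (min_width=14, slack=3)
Line 3: ['angry', 'address', 'or'] (min_width=16, slack=1)
Line 4: ['robot', 'kitchen'] (min_width=13, slack=4)
Line 5: ['wilderness', 'blue'] (min_width=15, slack=2)
Line 6: ['letter', 'as', 'violin'] (min_width=16, slack=1)
Line 7: ['chair', 'understand'] (min_width=16, slack=1)
Line 8: ['journey', 'language'] (min_width=16, slack=1)
Line 9: ['grass', 'pencil'] (min_width=12, slack=5)
Line 10: ['address'] (min_width=7, slack=10)
Total lines: 10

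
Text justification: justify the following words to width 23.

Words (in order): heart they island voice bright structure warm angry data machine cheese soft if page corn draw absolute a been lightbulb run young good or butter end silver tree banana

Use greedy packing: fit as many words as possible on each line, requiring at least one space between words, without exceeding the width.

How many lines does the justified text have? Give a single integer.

Answer: 8

Derivation:
Line 1: ['heart', 'they', 'island', 'voice'] (min_width=23, slack=0)
Line 2: ['bright', 'structure', 'warm'] (min_width=21, slack=2)
Line 3: ['angry', 'data', 'machine'] (min_width=18, slack=5)
Line 4: ['cheese', 'soft', 'if', 'page'] (min_width=19, slack=4)
Line 5: ['corn', 'draw', 'absolute', 'a'] (min_width=20, slack=3)
Line 6: ['been', 'lightbulb', 'run'] (min_width=18, slack=5)
Line 7: ['young', 'good', 'or', 'butter'] (min_width=20, slack=3)
Line 8: ['end', 'silver', 'tree', 'banana'] (min_width=22, slack=1)
Total lines: 8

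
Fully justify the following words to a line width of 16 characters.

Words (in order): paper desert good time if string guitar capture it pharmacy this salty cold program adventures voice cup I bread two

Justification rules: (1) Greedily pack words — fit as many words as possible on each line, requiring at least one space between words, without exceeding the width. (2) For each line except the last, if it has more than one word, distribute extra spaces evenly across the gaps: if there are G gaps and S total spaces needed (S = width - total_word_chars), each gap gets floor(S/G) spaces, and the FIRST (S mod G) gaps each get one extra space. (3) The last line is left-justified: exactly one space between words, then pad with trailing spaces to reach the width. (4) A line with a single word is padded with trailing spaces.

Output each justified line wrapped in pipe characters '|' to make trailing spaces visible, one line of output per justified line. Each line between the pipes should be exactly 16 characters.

Answer: |paper     desert|
|good   time   if|
|string    guitar|
|capture       it|
|pharmacy    this|
|salty       cold|
|program         |
|adventures voice|
|cup I bread two |

Derivation:
Line 1: ['paper', 'desert'] (min_width=12, slack=4)
Line 2: ['good', 'time', 'if'] (min_width=12, slack=4)
Line 3: ['string', 'guitar'] (min_width=13, slack=3)
Line 4: ['capture', 'it'] (min_width=10, slack=6)
Line 5: ['pharmacy', 'this'] (min_width=13, slack=3)
Line 6: ['salty', 'cold'] (min_width=10, slack=6)
Line 7: ['program'] (min_width=7, slack=9)
Line 8: ['adventures', 'voice'] (min_width=16, slack=0)
Line 9: ['cup', 'I', 'bread', 'two'] (min_width=15, slack=1)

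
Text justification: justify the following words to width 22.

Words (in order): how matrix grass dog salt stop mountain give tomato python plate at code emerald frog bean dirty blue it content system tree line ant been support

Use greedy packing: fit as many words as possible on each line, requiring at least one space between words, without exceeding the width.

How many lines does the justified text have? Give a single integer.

Answer: 7

Derivation:
Line 1: ['how', 'matrix', 'grass', 'dog'] (min_width=20, slack=2)
Line 2: ['salt', 'stop', 'mountain'] (min_width=18, slack=4)
Line 3: ['give', 'tomato', 'python'] (min_width=18, slack=4)
Line 4: ['plate', 'at', 'code', 'emerald'] (min_width=21, slack=1)
Line 5: ['frog', 'bean', 'dirty', 'blue'] (min_width=20, slack=2)
Line 6: ['it', 'content', 'system', 'tree'] (min_width=22, slack=0)
Line 7: ['line', 'ant', 'been', 'support'] (min_width=21, slack=1)
Total lines: 7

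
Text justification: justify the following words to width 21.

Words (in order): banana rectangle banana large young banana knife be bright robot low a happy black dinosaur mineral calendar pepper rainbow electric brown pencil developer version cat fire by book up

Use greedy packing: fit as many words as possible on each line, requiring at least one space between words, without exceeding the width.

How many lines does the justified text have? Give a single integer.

Answer: 10

Derivation:
Line 1: ['banana', 'rectangle'] (min_width=16, slack=5)
Line 2: ['banana', 'large', 'young'] (min_width=18, slack=3)
Line 3: ['banana', 'knife', 'be'] (min_width=15, slack=6)
Line 4: ['bright', 'robot', 'low', 'a'] (min_width=18, slack=3)
Line 5: ['happy', 'black', 'dinosaur'] (min_width=20, slack=1)
Line 6: ['mineral', 'calendar'] (min_width=16, slack=5)
Line 7: ['pepper', 'rainbow'] (min_width=14, slack=7)
Line 8: ['electric', 'brown', 'pencil'] (min_width=21, slack=0)
Line 9: ['developer', 'version', 'cat'] (min_width=21, slack=0)
Line 10: ['fire', 'by', 'book', 'up'] (min_width=15, slack=6)
Total lines: 10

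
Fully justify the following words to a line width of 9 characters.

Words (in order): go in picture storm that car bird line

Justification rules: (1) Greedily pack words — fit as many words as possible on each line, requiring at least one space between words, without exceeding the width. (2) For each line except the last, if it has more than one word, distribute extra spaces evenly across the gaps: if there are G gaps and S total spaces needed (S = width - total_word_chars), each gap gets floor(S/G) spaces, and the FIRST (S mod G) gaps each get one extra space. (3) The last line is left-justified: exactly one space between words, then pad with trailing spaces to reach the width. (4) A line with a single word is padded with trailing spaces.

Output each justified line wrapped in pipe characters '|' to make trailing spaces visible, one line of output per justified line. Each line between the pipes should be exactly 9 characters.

Answer: |go     in|
|picture  |
|storm    |
|that  car|
|bird line|

Derivation:
Line 1: ['go', 'in'] (min_width=5, slack=4)
Line 2: ['picture'] (min_width=7, slack=2)
Line 3: ['storm'] (min_width=5, slack=4)
Line 4: ['that', 'car'] (min_width=8, slack=1)
Line 5: ['bird', 'line'] (min_width=9, slack=0)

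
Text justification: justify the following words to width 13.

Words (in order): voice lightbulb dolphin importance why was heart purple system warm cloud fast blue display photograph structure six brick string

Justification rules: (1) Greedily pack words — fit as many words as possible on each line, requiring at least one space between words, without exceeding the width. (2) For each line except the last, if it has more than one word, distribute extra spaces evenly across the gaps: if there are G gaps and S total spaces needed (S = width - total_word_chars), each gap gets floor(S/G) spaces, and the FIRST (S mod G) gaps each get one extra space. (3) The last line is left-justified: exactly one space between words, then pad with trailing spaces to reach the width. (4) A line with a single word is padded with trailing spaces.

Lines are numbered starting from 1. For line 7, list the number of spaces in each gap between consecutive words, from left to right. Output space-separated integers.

Line 1: ['voice'] (min_width=5, slack=8)
Line 2: ['lightbulb'] (min_width=9, slack=4)
Line 3: ['dolphin'] (min_width=7, slack=6)
Line 4: ['importance'] (min_width=10, slack=3)
Line 5: ['why', 'was', 'heart'] (min_width=13, slack=0)
Line 6: ['purple', 'system'] (min_width=13, slack=0)
Line 7: ['warm', 'cloud'] (min_width=10, slack=3)
Line 8: ['fast', 'blue'] (min_width=9, slack=4)
Line 9: ['display'] (min_width=7, slack=6)
Line 10: ['photograph'] (min_width=10, slack=3)
Line 11: ['structure', 'six'] (min_width=13, slack=0)
Line 12: ['brick', 'string'] (min_width=12, slack=1)

Answer: 4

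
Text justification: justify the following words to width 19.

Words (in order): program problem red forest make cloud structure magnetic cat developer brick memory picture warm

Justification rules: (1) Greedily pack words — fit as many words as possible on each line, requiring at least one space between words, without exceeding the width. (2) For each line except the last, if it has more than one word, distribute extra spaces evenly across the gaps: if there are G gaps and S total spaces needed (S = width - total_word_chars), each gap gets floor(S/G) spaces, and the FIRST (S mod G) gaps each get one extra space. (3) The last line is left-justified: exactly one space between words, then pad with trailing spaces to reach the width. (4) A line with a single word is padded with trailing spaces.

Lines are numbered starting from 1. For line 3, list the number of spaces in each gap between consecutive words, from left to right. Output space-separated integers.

Answer: 2

Derivation:
Line 1: ['program', 'problem', 'red'] (min_width=19, slack=0)
Line 2: ['forest', 'make', 'cloud'] (min_width=17, slack=2)
Line 3: ['structure', 'magnetic'] (min_width=18, slack=1)
Line 4: ['cat', 'developer', 'brick'] (min_width=19, slack=0)
Line 5: ['memory', 'picture', 'warm'] (min_width=19, slack=0)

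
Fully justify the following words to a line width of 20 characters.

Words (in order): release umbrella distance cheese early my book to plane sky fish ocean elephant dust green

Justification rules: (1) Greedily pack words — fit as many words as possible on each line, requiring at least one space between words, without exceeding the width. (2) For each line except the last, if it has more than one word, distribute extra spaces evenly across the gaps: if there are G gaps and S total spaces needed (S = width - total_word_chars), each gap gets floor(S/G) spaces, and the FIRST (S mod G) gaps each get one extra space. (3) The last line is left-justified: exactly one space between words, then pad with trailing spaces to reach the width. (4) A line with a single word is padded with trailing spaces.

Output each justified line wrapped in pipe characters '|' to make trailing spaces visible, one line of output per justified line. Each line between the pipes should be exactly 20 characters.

Line 1: ['release', 'umbrella'] (min_width=16, slack=4)
Line 2: ['distance', 'cheese'] (min_width=15, slack=5)
Line 3: ['early', 'my', 'book', 'to'] (min_width=16, slack=4)
Line 4: ['plane', 'sky', 'fish', 'ocean'] (min_width=20, slack=0)
Line 5: ['elephant', 'dust', 'green'] (min_width=19, slack=1)

Answer: |release     umbrella|
|distance      cheese|
|early   my  book  to|
|plane sky fish ocean|
|elephant dust green |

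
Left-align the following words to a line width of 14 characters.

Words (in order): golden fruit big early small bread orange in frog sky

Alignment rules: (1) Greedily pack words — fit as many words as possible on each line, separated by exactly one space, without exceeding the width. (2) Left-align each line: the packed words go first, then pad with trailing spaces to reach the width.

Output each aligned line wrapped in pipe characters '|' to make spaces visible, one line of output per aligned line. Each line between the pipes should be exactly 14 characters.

Answer: |golden fruit  |
|big early     |
|small bread   |
|orange in frog|
|sky           |

Derivation:
Line 1: ['golden', 'fruit'] (min_width=12, slack=2)
Line 2: ['big', 'early'] (min_width=9, slack=5)
Line 3: ['small', 'bread'] (min_width=11, slack=3)
Line 4: ['orange', 'in', 'frog'] (min_width=14, slack=0)
Line 5: ['sky'] (min_width=3, slack=11)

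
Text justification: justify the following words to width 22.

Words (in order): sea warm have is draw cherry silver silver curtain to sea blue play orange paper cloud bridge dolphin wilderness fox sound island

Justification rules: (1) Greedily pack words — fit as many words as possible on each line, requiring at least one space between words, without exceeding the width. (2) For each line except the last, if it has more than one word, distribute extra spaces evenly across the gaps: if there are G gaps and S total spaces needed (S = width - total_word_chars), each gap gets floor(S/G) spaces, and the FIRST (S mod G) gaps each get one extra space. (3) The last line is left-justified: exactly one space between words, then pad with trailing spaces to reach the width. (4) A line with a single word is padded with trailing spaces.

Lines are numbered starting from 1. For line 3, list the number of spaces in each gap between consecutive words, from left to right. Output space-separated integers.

Line 1: ['sea', 'warm', 'have', 'is', 'draw'] (min_width=21, slack=1)
Line 2: ['cherry', 'silver', 'silver'] (min_width=20, slack=2)
Line 3: ['curtain', 'to', 'sea', 'blue'] (min_width=19, slack=3)
Line 4: ['play', 'orange', 'paper'] (min_width=17, slack=5)
Line 5: ['cloud', 'bridge', 'dolphin'] (min_width=20, slack=2)
Line 6: ['wilderness', 'fox', 'sound'] (min_width=20, slack=2)
Line 7: ['island'] (min_width=6, slack=16)

Answer: 2 2 2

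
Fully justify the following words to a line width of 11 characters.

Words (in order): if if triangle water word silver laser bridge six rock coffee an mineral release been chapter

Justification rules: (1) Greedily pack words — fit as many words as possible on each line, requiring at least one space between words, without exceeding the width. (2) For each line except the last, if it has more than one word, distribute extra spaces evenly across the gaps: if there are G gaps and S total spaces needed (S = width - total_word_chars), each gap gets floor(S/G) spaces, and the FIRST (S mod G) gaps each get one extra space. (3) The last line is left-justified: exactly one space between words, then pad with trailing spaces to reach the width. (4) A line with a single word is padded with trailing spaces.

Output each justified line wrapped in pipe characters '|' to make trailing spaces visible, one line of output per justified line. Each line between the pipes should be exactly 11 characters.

Line 1: ['if', 'if'] (min_width=5, slack=6)
Line 2: ['triangle'] (min_width=8, slack=3)
Line 3: ['water', 'word'] (min_width=10, slack=1)
Line 4: ['silver'] (min_width=6, slack=5)
Line 5: ['laser'] (min_width=5, slack=6)
Line 6: ['bridge', 'six'] (min_width=10, slack=1)
Line 7: ['rock', 'coffee'] (min_width=11, slack=0)
Line 8: ['an', 'mineral'] (min_width=10, slack=1)
Line 9: ['release'] (min_width=7, slack=4)
Line 10: ['been'] (min_width=4, slack=7)
Line 11: ['chapter'] (min_width=7, slack=4)

Answer: |if       if|
|triangle   |
|water  word|
|silver     |
|laser      |
|bridge  six|
|rock coffee|
|an  mineral|
|release    |
|been       |
|chapter    |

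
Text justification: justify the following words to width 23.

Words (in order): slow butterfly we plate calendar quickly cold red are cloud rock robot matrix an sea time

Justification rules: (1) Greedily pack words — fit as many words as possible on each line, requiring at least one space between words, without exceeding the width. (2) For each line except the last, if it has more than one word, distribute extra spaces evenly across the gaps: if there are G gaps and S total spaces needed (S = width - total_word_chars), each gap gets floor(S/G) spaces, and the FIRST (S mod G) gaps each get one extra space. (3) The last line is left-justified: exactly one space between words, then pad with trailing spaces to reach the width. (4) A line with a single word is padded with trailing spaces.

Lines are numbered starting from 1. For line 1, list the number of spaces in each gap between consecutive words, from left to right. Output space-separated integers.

Answer: 1 1 1

Derivation:
Line 1: ['slow', 'butterfly', 'we', 'plate'] (min_width=23, slack=0)
Line 2: ['calendar', 'quickly', 'cold'] (min_width=21, slack=2)
Line 3: ['red', 'are', 'cloud', 'rock'] (min_width=18, slack=5)
Line 4: ['robot', 'matrix', 'an', 'sea'] (min_width=19, slack=4)
Line 5: ['time'] (min_width=4, slack=19)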